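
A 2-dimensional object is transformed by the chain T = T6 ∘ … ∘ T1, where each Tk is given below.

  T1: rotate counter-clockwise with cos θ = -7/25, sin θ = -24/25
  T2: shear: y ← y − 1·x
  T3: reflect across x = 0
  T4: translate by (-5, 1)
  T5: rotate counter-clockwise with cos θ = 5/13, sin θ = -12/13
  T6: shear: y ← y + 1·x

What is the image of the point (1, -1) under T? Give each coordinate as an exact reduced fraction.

T(p) = (-2/325, 1321/325)

T1 rotate counter-clockwise with cos θ = -7/25, sin θ = -24/25: (1, -1) → (-31/25, -17/25)
T2 shear: y ← y − 1·x: (-31/25, -17/25) → (-31/25, 14/25)
T3 reflect across x = 0: (-31/25, 14/25) → (31/25, 14/25)
T4 translate by (-5, 1): (31/25, 14/25) → (-94/25, 39/25)
T5 rotate counter-clockwise with cos θ = 5/13, sin θ = -12/13: (-94/25, 39/25) → (-2/325, 1323/325)
T6 shear: y ← y + 1·x: (-2/325, 1323/325) → (-2/325, 1321/325)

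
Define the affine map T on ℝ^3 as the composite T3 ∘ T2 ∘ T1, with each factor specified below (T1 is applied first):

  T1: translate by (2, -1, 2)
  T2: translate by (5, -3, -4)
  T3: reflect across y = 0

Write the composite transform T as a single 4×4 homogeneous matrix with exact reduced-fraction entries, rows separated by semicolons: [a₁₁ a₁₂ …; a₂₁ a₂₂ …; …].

T = [1 0 0 7; 0 -1 0 4; 0 0 1 -2; 0 0 0 1]

T1 = [1 0 0 2; 0 1 0 -1; 0 0 1 2; 0 0 0 1]
T2·T1 = [1 0 0 7; 0 1 0 -4; 0 0 1 -2; 0 0 0 1]
T3·…·T1 = [1 0 0 7; 0 -1 0 4; 0 0 1 -2; 0 0 0 1]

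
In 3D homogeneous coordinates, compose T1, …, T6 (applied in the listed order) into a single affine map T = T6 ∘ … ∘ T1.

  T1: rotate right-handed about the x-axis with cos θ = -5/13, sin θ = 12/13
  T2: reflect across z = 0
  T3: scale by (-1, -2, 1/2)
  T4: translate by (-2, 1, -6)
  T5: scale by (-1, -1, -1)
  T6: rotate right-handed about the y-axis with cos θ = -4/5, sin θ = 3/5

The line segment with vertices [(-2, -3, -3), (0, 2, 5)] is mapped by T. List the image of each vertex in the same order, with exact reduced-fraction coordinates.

image vertices: (81/26, 89/13, -54/13), (257/130, -153/13, -388/65)

T1 rotate right-handed about the x-axis with cos θ = -5/13, sin θ = 12/13: (-2, -3, -3) → (-2, 51/13, -21/13); (0, 2, 5) → (0, -70/13, -1/13)
T2 reflect across z = 0: (-2, 51/13, -21/13) → (-2, 51/13, 21/13); (0, -70/13, -1/13) → (0, -70/13, 1/13)
T3 scale by (-1, -2, 1/2): (-2, 51/13, 21/13) → (2, -102/13, 21/26); (0, -70/13, 1/13) → (0, 140/13, 1/26)
T4 translate by (-2, 1, -6): (2, -102/13, 21/26) → (0, -89/13, -135/26); (0, 140/13, 1/26) → (-2, 153/13, -155/26)
T5 scale by (-1, -1, -1): (0, -89/13, -135/26) → (0, 89/13, 135/26); (-2, 153/13, -155/26) → (2, -153/13, 155/26)
T6 rotate right-handed about the y-axis with cos θ = -4/5, sin θ = 3/5: (0, 89/13, 135/26) → (81/26, 89/13, -54/13); (2, -153/13, 155/26) → (257/130, -153/13, -388/65)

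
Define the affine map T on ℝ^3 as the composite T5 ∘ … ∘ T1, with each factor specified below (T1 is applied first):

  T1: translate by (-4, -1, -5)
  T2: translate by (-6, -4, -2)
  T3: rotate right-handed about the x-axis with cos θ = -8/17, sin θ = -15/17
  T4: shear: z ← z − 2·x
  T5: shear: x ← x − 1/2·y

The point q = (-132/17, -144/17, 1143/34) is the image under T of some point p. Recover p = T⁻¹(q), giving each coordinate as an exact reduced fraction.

T1 = [1 0 0 -4; 0 1 0 -1; 0 0 1 -5; 0 0 0 1]
T2·T1 = [1 0 0 -10; 0 1 0 -5; 0 0 1 -7; 0 0 0 1]
T3·…·T1 = [1 0 0 -10; 0 -8/17 15/17 -65/17; 0 -15/17 -8/17 131/17; 0 0 0 1]
T4·…·T1 = [1 0 0 -10; 0 -8/17 15/17 -65/17; -2 -15/17 -8/17 471/17; 0 0 0 1]
T5·…·T1 = [1 4/17 -15/34 -275/34; 0 -8/17 15/17 -65/17; -2 -15/17 -8/17 471/17; 0 0 0 1]
det M = 1; M⁻¹ = [1 1/2 0 10; -30/17 -23/17 -15/17 5; -16/17 7/17 -8/17 7; 0 0 0 1]
M⁻¹ · (-132/17, -144/17, 1143/34)ᵀ = (-2, 1/2, -5)ᵀ

p = (-2, 1/2, -5)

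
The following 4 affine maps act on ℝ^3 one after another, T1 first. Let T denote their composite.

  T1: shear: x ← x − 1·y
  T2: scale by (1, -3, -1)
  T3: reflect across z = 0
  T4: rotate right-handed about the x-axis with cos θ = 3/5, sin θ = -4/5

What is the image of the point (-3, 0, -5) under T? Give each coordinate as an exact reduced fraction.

T(p) = (-3, -4, -3)

T1 shear: x ← x − 1·y: (-3, 0, -5) → (-3, 0, -5)
T2 scale by (1, -3, -1): (-3, 0, -5) → (-3, 0, 5)
T3 reflect across z = 0: (-3, 0, 5) → (-3, 0, -5)
T4 rotate right-handed about the x-axis with cos θ = 3/5, sin θ = -4/5: (-3, 0, -5) → (-3, -4, -3)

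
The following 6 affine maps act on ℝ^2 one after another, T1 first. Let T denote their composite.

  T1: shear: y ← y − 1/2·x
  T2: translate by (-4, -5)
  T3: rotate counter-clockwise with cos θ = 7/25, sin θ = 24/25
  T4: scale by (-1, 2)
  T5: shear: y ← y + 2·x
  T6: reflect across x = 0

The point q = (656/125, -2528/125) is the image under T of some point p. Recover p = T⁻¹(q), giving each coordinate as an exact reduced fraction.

p = (4/5, -1)

T1 = [1 0 0; -1/2 1 0; 0 0 1]
T2·T1 = [1 0 -4; -1/2 1 -5; 0 0 1]
T3·…·T1 = [19/25 -24/25 92/25; 41/50 7/25 -131/25; 0 0 1]
T4·…·T1 = [-19/25 24/25 -92/25; 41/25 14/25 -262/25; 0 0 1]
T5·…·T1 = [-19/25 24/25 -92/25; 3/25 62/25 -446/25; 0 0 1]
T6·…·T1 = [19/25 -24/25 92/25; 3/25 62/25 -446/25; 0 0 1]
det M = 2; M⁻¹ = [31/25 12/25 4; -3/50 19/50 7; 0 0 1]
M⁻¹ · (656/125, -2528/125)ᵀ = (4/5, -1)ᵀ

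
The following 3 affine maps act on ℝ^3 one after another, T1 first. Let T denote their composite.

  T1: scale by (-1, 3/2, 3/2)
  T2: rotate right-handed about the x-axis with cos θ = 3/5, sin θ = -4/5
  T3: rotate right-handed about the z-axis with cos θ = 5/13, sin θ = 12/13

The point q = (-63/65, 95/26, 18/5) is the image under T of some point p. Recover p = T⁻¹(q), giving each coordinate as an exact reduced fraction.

T1 = [-1 0 0 0; 0 3/2 0 0; 0 0 3/2 0; 0 0 0 1]
T2·T1 = [-1 0 0 0; 0 9/10 6/5 0; 0 -6/5 9/10 0; 0 0 0 1]
T3·…·T1 = [-5/13 -54/65 -72/65 0; -12/13 9/26 6/13 0; 0 -6/5 9/10 0; 0 0 0 1]
det M = -9/4; M⁻¹ = [-5/13 -12/13 0 0; -24/65 2/13 -8/15 0; -32/65 8/39 2/5 0; 0 0 0 1]
M⁻¹ · (-63/65, 95/26, 18/5)ᵀ = (-3, -1, 8/3)ᵀ

p = (-3, -1, 8/3)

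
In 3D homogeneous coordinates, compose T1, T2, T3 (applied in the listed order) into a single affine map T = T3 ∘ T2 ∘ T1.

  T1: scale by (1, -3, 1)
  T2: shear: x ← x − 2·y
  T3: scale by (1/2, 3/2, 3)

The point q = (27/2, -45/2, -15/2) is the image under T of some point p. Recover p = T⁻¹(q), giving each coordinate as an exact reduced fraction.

p = (-3, 5, -5/2)

T1 = [1 0 0 0; 0 -3 0 0; 0 0 1 0; 0 0 0 1]
T2·T1 = [1 6 0 0; 0 -3 0 0; 0 0 1 0; 0 0 0 1]
T3·…·T1 = [1/2 3 0 0; 0 -9/2 0 0; 0 0 3 0; 0 0 0 1]
det M = -27/4; M⁻¹ = [2 4/3 0 0; 0 -2/9 0 0; 0 0 1/3 0; 0 0 0 1]
M⁻¹ · (27/2, -45/2, -15/2)ᵀ = (-3, 5, -5/2)ᵀ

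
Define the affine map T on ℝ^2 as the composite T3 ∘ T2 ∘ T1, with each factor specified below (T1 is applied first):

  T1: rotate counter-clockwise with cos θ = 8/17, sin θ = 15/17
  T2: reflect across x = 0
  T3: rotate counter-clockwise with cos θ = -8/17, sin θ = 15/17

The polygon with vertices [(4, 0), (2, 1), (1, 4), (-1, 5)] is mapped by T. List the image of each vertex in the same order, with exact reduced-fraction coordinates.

T1 rotate counter-clockwise with cos θ = 8/17, sin θ = 15/17: (4, 0) → (32/17, 60/17); (2, 1) → (1/17, 38/17); (1, 4) → (-52/17, 47/17); (-1, 5) → (-83/17, 25/17)
T2 reflect across x = 0: (32/17, 60/17) → (-32/17, 60/17); (1/17, 38/17) → (-1/17, 38/17); (-52/17, 47/17) → (52/17, 47/17); (-83/17, 25/17) → (83/17, 25/17)
T3 rotate counter-clockwise with cos θ = -8/17, sin θ = 15/17: (-32/17, 60/17) → (-644/289, -960/289); (-1/17, 38/17) → (-562/289, -319/289); (52/17, 47/17) → (-1121/289, 404/289); (83/17, 25/17) → (-1039/289, 1045/289)

image vertices: (-644/289, -960/289), (-562/289, -319/289), (-1121/289, 404/289), (-1039/289, 1045/289)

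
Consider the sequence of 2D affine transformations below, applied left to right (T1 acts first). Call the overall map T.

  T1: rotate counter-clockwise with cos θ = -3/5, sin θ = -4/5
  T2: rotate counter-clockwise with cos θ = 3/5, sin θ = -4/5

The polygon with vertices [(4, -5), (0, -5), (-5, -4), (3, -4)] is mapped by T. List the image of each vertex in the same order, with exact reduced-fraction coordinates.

image vertices: (-4, 5), (0, 5), (5, 4), (-3, 4)

T1 rotate counter-clockwise with cos θ = -3/5, sin θ = -4/5: (4, -5) → (-32/5, -1/5); (0, -5) → (-4, 3); (-5, -4) → (-1/5, 32/5); (3, -4) → (-5, 0)
T2 rotate counter-clockwise with cos θ = 3/5, sin θ = -4/5: (-32/5, -1/5) → (-4, 5); (-4, 3) → (0, 5); (-1/5, 32/5) → (5, 4); (-5, 0) → (-3, 4)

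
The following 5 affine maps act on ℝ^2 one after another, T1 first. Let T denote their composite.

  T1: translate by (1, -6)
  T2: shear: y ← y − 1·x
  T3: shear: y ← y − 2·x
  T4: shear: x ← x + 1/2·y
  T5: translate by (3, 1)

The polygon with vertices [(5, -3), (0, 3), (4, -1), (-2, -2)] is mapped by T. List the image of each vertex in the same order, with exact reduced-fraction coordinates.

T1 translate by (1, -6): (5, -3) → (6, -9); (0, 3) → (1, -3); (4, -1) → (5, -7); (-2, -2) → (-1, -8)
T2 shear: y ← y − 1·x: (6, -9) → (6, -15); (1, -3) → (1, -4); (5, -7) → (5, -12); (-1, -8) → (-1, -7)
T3 shear: y ← y − 2·x: (6, -15) → (6, -27); (1, -4) → (1, -6); (5, -12) → (5, -22); (-1, -7) → (-1, -5)
T4 shear: x ← x + 1/2·y: (6, -27) → (-15/2, -27); (1, -6) → (-2, -6); (5, -22) → (-6, -22); (-1, -5) → (-7/2, -5)
T5 translate by (3, 1): (-15/2, -27) → (-9/2, -26); (-2, -6) → (1, -5); (-6, -22) → (-3, -21); (-7/2, -5) → (-1/2, -4)

image vertices: (-9/2, -26), (1, -5), (-3, -21), (-1/2, -4)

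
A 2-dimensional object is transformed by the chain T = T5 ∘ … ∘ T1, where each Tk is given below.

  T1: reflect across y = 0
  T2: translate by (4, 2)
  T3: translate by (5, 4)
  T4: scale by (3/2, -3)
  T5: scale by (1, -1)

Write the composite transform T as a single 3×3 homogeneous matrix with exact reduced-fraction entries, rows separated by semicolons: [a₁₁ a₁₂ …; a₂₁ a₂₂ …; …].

T = [3/2 0 27/2; 0 -3 18; 0 0 1]

T1 = [1 0 0; 0 -1 0; 0 0 1]
T2·T1 = [1 0 4; 0 -1 2; 0 0 1]
T3·…·T1 = [1 0 9; 0 -1 6; 0 0 1]
T4·…·T1 = [3/2 0 27/2; 0 3 -18; 0 0 1]
T5·…·T1 = [3/2 0 27/2; 0 -3 18; 0 0 1]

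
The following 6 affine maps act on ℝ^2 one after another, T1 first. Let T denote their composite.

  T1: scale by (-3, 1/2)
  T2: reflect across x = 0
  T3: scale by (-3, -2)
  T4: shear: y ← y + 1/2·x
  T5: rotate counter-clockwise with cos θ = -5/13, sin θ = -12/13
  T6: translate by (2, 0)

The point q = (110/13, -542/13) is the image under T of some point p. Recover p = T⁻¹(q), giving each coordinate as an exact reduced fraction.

T1 = [-3 0 0; 0 1/2 0; 0 0 1]
T2·T1 = [3 0 0; 0 1/2 0; 0 0 1]
T3·…·T1 = [-9 0 0; 0 -1 0; 0 0 1]
T4·…·T1 = [-9 0 0; -9/2 -1 0; 0 0 1]
T5·…·T1 = [-9/13 -12/13 0; 261/26 5/13 0; 0 0 1]
T6·…·T1 = [-9/13 -12/13 2; 261/26 5/13 0; 0 0 1]
det M = 9; M⁻¹ = [5/117 4/39 -10/117; -29/26 -1/13 29/13; 0 0 1]
M⁻¹ · (110/13, -542/13)ᵀ = (-4, -4)ᵀ

p = (-4, -4)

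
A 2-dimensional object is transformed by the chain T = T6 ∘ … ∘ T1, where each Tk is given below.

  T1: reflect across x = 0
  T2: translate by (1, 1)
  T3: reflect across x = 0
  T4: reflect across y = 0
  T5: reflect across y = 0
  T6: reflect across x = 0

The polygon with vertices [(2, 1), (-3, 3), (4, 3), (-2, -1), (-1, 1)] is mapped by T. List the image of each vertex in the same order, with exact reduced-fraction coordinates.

image vertices: (-1, 2), (4, 4), (-3, 4), (3, 0), (2, 2)

T1 reflect across x = 0: (2, 1) → (-2, 1); (-3, 3) → (3, 3); (4, 3) → (-4, 3); (-2, -1) → (2, -1); (-1, 1) → (1, 1)
T2 translate by (1, 1): (-2, 1) → (-1, 2); (3, 3) → (4, 4); (-4, 3) → (-3, 4); (2, -1) → (3, 0); (1, 1) → (2, 2)
T3 reflect across x = 0: (-1, 2) → (1, 2); (4, 4) → (-4, 4); (-3, 4) → (3, 4); (3, 0) → (-3, 0); (2, 2) → (-2, 2)
T4 reflect across y = 0: (1, 2) → (1, -2); (-4, 4) → (-4, -4); (3, 4) → (3, -4); (-3, 0) → (-3, 0); (-2, 2) → (-2, -2)
T5 reflect across y = 0: (1, -2) → (1, 2); (-4, -4) → (-4, 4); (3, -4) → (3, 4); (-3, 0) → (-3, 0); (-2, -2) → (-2, 2)
T6 reflect across x = 0: (1, 2) → (-1, 2); (-4, 4) → (4, 4); (3, 4) → (-3, 4); (-3, 0) → (3, 0); (-2, 2) → (2, 2)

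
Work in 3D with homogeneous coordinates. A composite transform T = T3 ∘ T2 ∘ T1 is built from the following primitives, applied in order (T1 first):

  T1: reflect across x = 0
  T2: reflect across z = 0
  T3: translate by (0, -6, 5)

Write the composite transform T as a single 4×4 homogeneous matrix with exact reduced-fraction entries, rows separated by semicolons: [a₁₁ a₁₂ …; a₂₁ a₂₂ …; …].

T = [-1 0 0 0; 0 1 0 -6; 0 0 -1 5; 0 0 0 1]

T1 = [-1 0 0 0; 0 1 0 0; 0 0 1 0; 0 0 0 1]
T2·T1 = [-1 0 0 0; 0 1 0 0; 0 0 -1 0; 0 0 0 1]
T3·…·T1 = [-1 0 0 0; 0 1 0 -6; 0 0 -1 5; 0 0 0 1]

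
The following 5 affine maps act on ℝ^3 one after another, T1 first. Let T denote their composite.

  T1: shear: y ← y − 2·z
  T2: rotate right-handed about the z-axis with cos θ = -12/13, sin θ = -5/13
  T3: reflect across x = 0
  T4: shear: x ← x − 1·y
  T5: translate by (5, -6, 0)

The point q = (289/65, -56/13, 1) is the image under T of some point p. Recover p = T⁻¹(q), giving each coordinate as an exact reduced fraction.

p = (2/5, 0, 1)

T1 = [1 0 0 0; 0 1 -2 0; 0 0 1 0; 0 0 0 1]
T2·T1 = [-12/13 5/13 -10/13 0; -5/13 -12/13 24/13 0; 0 0 1 0; 0 0 0 1]
T3·…·T1 = [12/13 -5/13 10/13 0; -5/13 -12/13 24/13 0; 0 0 1 0; 0 0 0 1]
T4·…·T1 = [17/13 7/13 -14/13 0; -5/13 -12/13 24/13 0; 0 0 1 0; 0 0 0 1]
T5·…·T1 = [17/13 7/13 -14/13 5; -5/13 -12/13 24/13 -6; 0 0 1 0; 0 0 0 1]
det M = -1; M⁻¹ = [12/13 7/13 0 -18/13; -5/13 -17/13 2 -77/13; 0 0 1 0; 0 0 0 1]
M⁻¹ · (289/65, -56/13, 1)ᵀ = (2/5, 0, 1)ᵀ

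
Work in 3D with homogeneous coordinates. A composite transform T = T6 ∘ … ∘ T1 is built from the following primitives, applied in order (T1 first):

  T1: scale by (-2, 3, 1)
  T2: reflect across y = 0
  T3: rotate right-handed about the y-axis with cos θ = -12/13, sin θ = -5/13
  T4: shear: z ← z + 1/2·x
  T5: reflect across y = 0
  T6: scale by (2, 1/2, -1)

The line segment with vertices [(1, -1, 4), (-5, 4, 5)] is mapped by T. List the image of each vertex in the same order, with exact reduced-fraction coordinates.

T1 scale by (-2, 3, 1): (1, -1, 4) → (-2, -3, 4); (-5, 4, 5) → (10, 12, 5)
T2 reflect across y = 0: (-2, -3, 4) → (-2, 3, 4); (10, 12, 5) → (10, -12, 5)
T3 rotate right-handed about the y-axis with cos θ = -12/13, sin θ = -5/13: (-2, 3, 4) → (4/13, 3, -58/13); (10, -12, 5) → (-145/13, -12, -10/13)
T4 shear: z ← z + 1/2·x: (4/13, 3, -58/13) → (4/13, 3, -56/13); (-145/13, -12, -10/13) → (-145/13, -12, -165/26)
T5 reflect across y = 0: (4/13, 3, -56/13) → (4/13, -3, -56/13); (-145/13, -12, -165/26) → (-145/13, 12, -165/26)
T6 scale by (2, 1/2, -1): (4/13, -3, -56/13) → (8/13, -3/2, 56/13); (-145/13, 12, -165/26) → (-290/13, 6, 165/26)

image vertices: (8/13, -3/2, 56/13), (-290/13, 6, 165/26)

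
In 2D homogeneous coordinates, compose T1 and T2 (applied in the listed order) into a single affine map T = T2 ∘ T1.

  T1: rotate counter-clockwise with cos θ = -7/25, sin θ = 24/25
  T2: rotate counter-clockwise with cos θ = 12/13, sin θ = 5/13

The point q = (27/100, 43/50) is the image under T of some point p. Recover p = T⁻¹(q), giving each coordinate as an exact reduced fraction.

p = (1/2, -3/4)

T1 = [-7/25 -24/25 0; 24/25 -7/25 0; 0 0 1]
T2·T1 = [-204/325 -253/325 0; 253/325 -204/325 0; 0 0 1]
det M = 1; M⁻¹ = [-204/325 253/325 0; -253/325 -204/325 0; 0 0 1]
M⁻¹ · (27/100, 43/50)ᵀ = (1/2, -3/4)ᵀ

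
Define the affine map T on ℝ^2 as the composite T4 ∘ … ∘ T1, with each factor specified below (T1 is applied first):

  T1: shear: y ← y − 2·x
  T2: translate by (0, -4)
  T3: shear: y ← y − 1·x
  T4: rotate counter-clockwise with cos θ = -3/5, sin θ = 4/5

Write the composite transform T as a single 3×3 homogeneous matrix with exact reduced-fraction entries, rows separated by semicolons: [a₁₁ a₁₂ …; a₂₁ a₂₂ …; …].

T = [9/5 -4/5 16/5; 13/5 -3/5 12/5; 0 0 1]

T1 = [1 0 0; -2 1 0; 0 0 1]
T2·T1 = [1 0 0; -2 1 -4; 0 0 1]
T3·…·T1 = [1 0 0; -3 1 -4; 0 0 1]
T4·…·T1 = [9/5 -4/5 16/5; 13/5 -3/5 12/5; 0 0 1]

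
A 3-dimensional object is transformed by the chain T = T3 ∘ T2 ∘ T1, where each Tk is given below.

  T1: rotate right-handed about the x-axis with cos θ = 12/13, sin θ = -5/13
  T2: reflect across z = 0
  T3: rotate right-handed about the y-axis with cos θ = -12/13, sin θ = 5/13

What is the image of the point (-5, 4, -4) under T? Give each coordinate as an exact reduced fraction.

T(p) = (1120/169, 28/13, -491/169)

T1 rotate right-handed about the x-axis with cos θ = 12/13, sin θ = -5/13: (-5, 4, -4) → (-5, 28/13, -68/13)
T2 reflect across z = 0: (-5, 28/13, -68/13) → (-5, 28/13, 68/13)
T3 rotate right-handed about the y-axis with cos θ = -12/13, sin θ = 5/13: (-5, 28/13, 68/13) → (1120/169, 28/13, -491/169)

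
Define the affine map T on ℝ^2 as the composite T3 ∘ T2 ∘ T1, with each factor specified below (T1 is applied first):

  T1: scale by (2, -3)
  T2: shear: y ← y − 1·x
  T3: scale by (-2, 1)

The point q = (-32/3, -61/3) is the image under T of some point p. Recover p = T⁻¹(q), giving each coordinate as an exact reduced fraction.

p = (8/3, 5)

T1 = [2 0 0; 0 -3 0; 0 0 1]
T2·T1 = [2 0 0; -2 -3 0; 0 0 1]
T3·…·T1 = [-4 0 0; -2 -3 0; 0 0 1]
det M = 12; M⁻¹ = [-1/4 0 0; 1/6 -1/3 0; 0 0 1]
M⁻¹ · (-32/3, -61/3)ᵀ = (8/3, 5)ᵀ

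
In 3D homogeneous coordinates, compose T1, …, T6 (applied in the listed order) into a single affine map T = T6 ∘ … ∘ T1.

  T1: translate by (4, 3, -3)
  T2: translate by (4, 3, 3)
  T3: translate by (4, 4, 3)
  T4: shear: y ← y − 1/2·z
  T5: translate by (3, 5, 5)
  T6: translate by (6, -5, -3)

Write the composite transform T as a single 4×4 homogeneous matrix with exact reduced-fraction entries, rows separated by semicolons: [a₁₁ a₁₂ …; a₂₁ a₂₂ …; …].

T1 = [1 0 0 4; 0 1 0 3; 0 0 1 -3; 0 0 0 1]
T2·T1 = [1 0 0 8; 0 1 0 6; 0 0 1 0; 0 0 0 1]
T3·…·T1 = [1 0 0 12; 0 1 0 10; 0 0 1 3; 0 0 0 1]
T4·…·T1 = [1 0 0 12; 0 1 -1/2 17/2; 0 0 1 3; 0 0 0 1]
T5·…·T1 = [1 0 0 15; 0 1 -1/2 27/2; 0 0 1 8; 0 0 0 1]
T6·…·T1 = [1 0 0 21; 0 1 -1/2 17/2; 0 0 1 5; 0 0 0 1]

T = [1 0 0 21; 0 1 -1/2 17/2; 0 0 1 5; 0 0 0 1]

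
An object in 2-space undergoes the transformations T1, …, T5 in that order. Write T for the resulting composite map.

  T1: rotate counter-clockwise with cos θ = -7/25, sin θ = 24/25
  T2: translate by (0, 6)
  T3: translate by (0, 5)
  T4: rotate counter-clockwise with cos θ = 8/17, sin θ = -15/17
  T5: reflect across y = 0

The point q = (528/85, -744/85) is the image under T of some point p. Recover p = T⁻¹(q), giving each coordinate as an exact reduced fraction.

T1 = [-7/25 -24/25 0; 24/25 -7/25 0; 0 0 1]
T2·T1 = [-7/25 -24/25 0; 24/25 -7/25 6; 0 0 1]
T3·…·T1 = [-7/25 -24/25 0; 24/25 -7/25 11; 0 0 1]
T4·…·T1 = [304/425 -297/425 165/17; 297/425 304/425 88/17; 0 0 1]
T5·…·T1 = [304/425 -297/425 165/17; -297/425 -304/425 -88/17; 0 0 1]
det M = -1; M⁻¹ = [304/425 -297/425 -264/25; -297/425 -304/425 77/25; 0 0 1]
M⁻¹ · (528/85, -744/85)ᵀ = (0, 5)ᵀ

p = (0, 5)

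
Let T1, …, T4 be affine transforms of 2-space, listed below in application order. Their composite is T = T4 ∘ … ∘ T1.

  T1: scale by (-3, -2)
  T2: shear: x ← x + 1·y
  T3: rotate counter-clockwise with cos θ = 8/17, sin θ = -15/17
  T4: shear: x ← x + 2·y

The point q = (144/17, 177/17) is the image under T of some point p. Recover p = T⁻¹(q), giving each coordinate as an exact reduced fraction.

p = (3, 3)

T1 = [-3 0 0; 0 -2 0; 0 0 1]
T2·T1 = [-3 -2 0; 0 -2 0; 0 0 1]
T3·…·T1 = [-24/17 -46/17 0; 45/17 14/17 0; 0 0 1]
T4·…·T1 = [66/17 -18/17 0; 45/17 14/17 0; 0 0 1]
det M = 6; M⁻¹ = [7/51 3/17 0; -15/34 11/17 0; 0 0 1]
M⁻¹ · (144/17, 177/17)ᵀ = (3, 3)ᵀ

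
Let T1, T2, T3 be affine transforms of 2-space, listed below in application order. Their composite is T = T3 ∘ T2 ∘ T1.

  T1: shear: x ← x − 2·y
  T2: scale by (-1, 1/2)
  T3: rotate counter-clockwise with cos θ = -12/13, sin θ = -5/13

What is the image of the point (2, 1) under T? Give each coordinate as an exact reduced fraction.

T1 shear: x ← x − 2·y: (2, 1) → (0, 1)
T2 scale by (-1, 1/2): (0, 1) → (0, 1/2)
T3 rotate counter-clockwise with cos θ = -12/13, sin θ = -5/13: (0, 1/2) → (5/26, -6/13)

T(p) = (5/26, -6/13)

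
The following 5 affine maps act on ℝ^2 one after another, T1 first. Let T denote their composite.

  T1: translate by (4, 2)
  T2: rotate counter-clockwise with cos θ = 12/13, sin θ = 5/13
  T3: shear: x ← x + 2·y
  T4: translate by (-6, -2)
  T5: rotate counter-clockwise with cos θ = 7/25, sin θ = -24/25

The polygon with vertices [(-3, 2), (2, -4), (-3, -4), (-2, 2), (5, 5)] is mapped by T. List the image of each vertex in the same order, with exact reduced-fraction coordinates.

T1 translate by (4, 2): (-3, 2) → (1, 4); (2, -4) → (6, -2); (-3, -4) → (1, -2); (-2, 2) → (2, 4); (5, 5) → (9, 7)
T2 rotate counter-clockwise with cos θ = 12/13, sin θ = 5/13: (1, 4) → (-8/13, 53/13); (6, -2) → (82/13, 6/13); (1, -2) → (22/13, -19/13); (2, 4) → (4/13, 58/13); (9, 7) → (73/13, 129/13)
T3 shear: x ← x + 2·y: (-8/13, 53/13) → (98/13, 53/13); (82/13, 6/13) → (94/13, 6/13); (22/13, -19/13) → (-16/13, -19/13); (4/13, 58/13) → (120/13, 58/13); (73/13, 129/13) → (331/13, 129/13)
T4 translate by (-6, -2): (98/13, 53/13) → (20/13, 27/13); (94/13, 6/13) → (16/13, -20/13); (-16/13, -19/13) → (-94/13, -45/13); (120/13, 58/13) → (42/13, 32/13); (331/13, 129/13) → (253/13, 103/13)
T5 rotate counter-clockwise with cos θ = 7/25, sin θ = -24/25: (20/13, 27/13) → (788/325, -291/325); (16/13, -20/13) → (-368/325, -524/325); (-94/13, -45/13) → (-1738/325, 1941/325); (42/13, 32/13) → (1062/325, -784/325); (253/13, 103/13) → (4243/325, -5351/325)

image vertices: (788/325, -291/325), (-368/325, -524/325), (-1738/325, 1941/325), (1062/325, -784/325), (4243/325, -5351/325)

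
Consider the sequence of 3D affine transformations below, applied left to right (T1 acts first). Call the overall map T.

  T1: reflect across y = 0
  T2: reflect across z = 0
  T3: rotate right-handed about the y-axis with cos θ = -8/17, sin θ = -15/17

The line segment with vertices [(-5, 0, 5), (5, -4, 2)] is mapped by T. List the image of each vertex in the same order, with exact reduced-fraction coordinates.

T1 reflect across y = 0: (-5, 0, 5) → (-5, 0, 5); (5, -4, 2) → (5, 4, 2)
T2 reflect across z = 0: (-5, 0, 5) → (-5, 0, -5); (5, 4, 2) → (5, 4, -2)
T3 rotate right-handed about the y-axis with cos θ = -8/17, sin θ = -15/17: (-5, 0, -5) → (115/17, 0, -35/17); (5, 4, -2) → (-10/17, 4, 91/17)

image vertices: (115/17, 0, -35/17), (-10/17, 4, 91/17)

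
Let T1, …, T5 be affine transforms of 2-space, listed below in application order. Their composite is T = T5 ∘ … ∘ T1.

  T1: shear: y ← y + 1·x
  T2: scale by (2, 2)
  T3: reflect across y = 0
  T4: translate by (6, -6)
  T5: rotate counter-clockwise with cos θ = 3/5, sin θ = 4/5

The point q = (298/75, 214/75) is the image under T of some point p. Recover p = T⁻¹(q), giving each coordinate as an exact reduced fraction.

p = (-2/3, -8/5)

T1 = [1 0 0; 1 1 0; 0 0 1]
T2·T1 = [2 0 0; 2 2 0; 0 0 1]
T3·…·T1 = [2 0 0; -2 -2 0; 0 0 1]
T4·…·T1 = [2 0 6; -2 -2 -6; 0 0 1]
T5·…·T1 = [14/5 8/5 42/5; 2/5 -6/5 6/5; 0 0 1]
det M = -4; M⁻¹ = [3/10 2/5 -3; 1/10 -7/10 0; 0 0 1]
M⁻¹ · (298/75, 214/75)ᵀ = (-2/3, -8/5)ᵀ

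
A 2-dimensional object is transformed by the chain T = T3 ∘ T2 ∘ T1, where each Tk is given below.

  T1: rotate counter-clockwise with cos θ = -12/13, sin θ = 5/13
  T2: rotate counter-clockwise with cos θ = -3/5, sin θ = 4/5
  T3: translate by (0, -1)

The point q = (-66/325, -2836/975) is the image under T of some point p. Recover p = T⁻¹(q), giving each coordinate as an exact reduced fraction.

T1 = [-12/13 -5/13 0; 5/13 -12/13 0; 0 0 1]
T2·T1 = [16/65 63/65 0; -63/65 16/65 0; 0 0 1]
T3·…·T1 = [16/65 63/65 0; -63/65 16/65 -1; 0 0 1]
det M = 1; M⁻¹ = [16/65 -63/65 -63/65; 63/65 16/65 16/65; 0 0 1]
M⁻¹ · (-66/325, -2836/975)ᵀ = (9/5, -2/3)ᵀ

p = (9/5, -2/3)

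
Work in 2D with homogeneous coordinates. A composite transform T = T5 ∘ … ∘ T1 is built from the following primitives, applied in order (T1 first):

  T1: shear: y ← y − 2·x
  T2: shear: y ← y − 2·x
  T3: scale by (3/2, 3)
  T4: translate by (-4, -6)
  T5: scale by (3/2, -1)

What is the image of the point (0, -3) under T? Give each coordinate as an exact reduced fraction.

T(p) = (-6, 15)

T1 shear: y ← y − 2·x: (0, -3) → (0, -3)
T2 shear: y ← y − 2·x: (0, -3) → (0, -3)
T3 scale by (3/2, 3): (0, -3) → (0, -9)
T4 translate by (-4, -6): (0, -9) → (-4, -15)
T5 scale by (3/2, -1): (-4, -15) → (-6, 15)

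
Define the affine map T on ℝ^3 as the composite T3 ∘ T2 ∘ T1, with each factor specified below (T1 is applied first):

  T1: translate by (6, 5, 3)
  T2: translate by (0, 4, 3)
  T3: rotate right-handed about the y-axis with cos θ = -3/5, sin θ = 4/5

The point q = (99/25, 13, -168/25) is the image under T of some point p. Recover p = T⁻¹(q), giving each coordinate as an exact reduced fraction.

T1 = [1 0 0 6; 0 1 0 5; 0 0 1 3; 0 0 0 1]
T2·T1 = [1 0 0 6; 0 1 0 9; 0 0 1 6; 0 0 0 1]
T3·…·T1 = [-3/5 0 4/5 6/5; 0 1 0 9; -4/5 0 -3/5 -42/5; 0 0 0 1]
det M = 1; M⁻¹ = [-3/5 0 -4/5 -6; 0 1 0 -9; 4/5 0 -3/5 -6; 0 0 0 1]
M⁻¹ · (99/25, 13, -168/25)ᵀ = (-3, 4, 6/5)ᵀ

p = (-3, 4, 6/5)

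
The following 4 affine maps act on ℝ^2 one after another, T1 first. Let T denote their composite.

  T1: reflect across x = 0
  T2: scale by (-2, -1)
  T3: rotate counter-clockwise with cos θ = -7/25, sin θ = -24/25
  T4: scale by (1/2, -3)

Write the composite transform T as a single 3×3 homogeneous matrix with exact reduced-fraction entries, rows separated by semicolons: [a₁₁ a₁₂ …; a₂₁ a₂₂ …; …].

T = [-7/25 -12/25 0; 144/25 -21/25 0; 0 0 1]

T1 = [-1 0 0; 0 1 0; 0 0 1]
T2·T1 = [2 0 0; 0 -1 0; 0 0 1]
T3·…·T1 = [-14/25 -24/25 0; -48/25 7/25 0; 0 0 1]
T4·…·T1 = [-7/25 -12/25 0; 144/25 -21/25 0; 0 0 1]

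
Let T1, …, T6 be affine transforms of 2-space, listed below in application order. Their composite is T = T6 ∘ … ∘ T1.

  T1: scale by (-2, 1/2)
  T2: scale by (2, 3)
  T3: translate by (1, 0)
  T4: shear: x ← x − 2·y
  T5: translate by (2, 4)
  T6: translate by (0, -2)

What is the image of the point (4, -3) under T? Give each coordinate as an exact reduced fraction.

T1 scale by (-2, 1/2): (4, -3) → (-8, -3/2)
T2 scale by (2, 3): (-8, -3/2) → (-16, -9/2)
T3 translate by (1, 0): (-16, -9/2) → (-15, -9/2)
T4 shear: x ← x − 2·y: (-15, -9/2) → (-6, -9/2)
T5 translate by (2, 4): (-6, -9/2) → (-4, -1/2)
T6 translate by (0, -2): (-4, -1/2) → (-4, -5/2)

T(p) = (-4, -5/2)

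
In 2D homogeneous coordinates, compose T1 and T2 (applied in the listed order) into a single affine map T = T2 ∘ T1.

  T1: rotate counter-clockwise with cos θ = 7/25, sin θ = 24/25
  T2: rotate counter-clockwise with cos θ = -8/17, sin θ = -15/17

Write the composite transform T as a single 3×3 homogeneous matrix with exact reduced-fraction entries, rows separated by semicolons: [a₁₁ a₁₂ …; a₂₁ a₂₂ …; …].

T1 = [7/25 -24/25 0; 24/25 7/25 0; 0 0 1]
T2·T1 = [304/425 297/425 0; -297/425 304/425 0; 0 0 1]

T = [304/425 297/425 0; -297/425 304/425 0; 0 0 1]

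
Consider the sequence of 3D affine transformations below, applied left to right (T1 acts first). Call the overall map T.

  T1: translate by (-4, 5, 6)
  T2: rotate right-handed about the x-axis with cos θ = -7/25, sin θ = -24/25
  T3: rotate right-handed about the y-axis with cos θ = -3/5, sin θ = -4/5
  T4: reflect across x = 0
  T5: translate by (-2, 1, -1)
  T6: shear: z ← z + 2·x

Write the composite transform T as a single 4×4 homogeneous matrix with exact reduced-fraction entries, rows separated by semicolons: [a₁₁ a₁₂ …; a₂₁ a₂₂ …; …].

T = [3/5 -96/125 -28/125 -1198/125; 0 -7/25 24/25 134/25; 2 -24/25 -7/25 -487/25; 0 0 0 1]

T1 = [1 0 0 -4; 0 1 0 5; 0 0 1 6; 0 0 0 1]
T2·T1 = [1 0 0 -4; 0 -7/25 24/25 109/25; 0 -24/25 -7/25 -162/25; 0 0 0 1]
T3·…·T1 = [-3/5 96/125 28/125 948/125; 0 -7/25 24/25 109/25; 4/5 72/125 21/125 86/125; 0 0 0 1]
T4·…·T1 = [3/5 -96/125 -28/125 -948/125; 0 -7/25 24/25 109/25; 4/5 72/125 21/125 86/125; 0 0 0 1]
T5·…·T1 = [3/5 -96/125 -28/125 -1198/125; 0 -7/25 24/25 134/25; 4/5 72/125 21/125 -39/125; 0 0 0 1]
T6·…·T1 = [3/5 -96/125 -28/125 -1198/125; 0 -7/25 24/25 134/25; 2 -24/25 -7/25 -487/25; 0 0 0 1]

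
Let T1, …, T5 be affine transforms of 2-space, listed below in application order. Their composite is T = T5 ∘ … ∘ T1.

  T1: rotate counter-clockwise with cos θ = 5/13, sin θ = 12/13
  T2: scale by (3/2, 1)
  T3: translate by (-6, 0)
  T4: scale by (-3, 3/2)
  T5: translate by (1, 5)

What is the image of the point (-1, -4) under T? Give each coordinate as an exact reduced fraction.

T1 rotate counter-clockwise with cos θ = 5/13, sin θ = 12/13: (-1, -4) → (43/13, -32/13)
T2 scale by (3/2, 1): (43/13, -32/13) → (129/26, -32/13)
T3 translate by (-6, 0): (129/26, -32/13) → (-27/26, -32/13)
T4 scale by (-3, 3/2): (-27/26, -32/13) → (81/26, -48/13)
T5 translate by (1, 5): (81/26, -48/13) → (107/26, 17/13)

T(p) = (107/26, 17/13)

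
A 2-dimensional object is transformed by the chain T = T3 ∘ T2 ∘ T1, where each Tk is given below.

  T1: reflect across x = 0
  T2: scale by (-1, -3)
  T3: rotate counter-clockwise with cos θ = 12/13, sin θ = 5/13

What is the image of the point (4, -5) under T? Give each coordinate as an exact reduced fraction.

T1 reflect across x = 0: (4, -5) → (-4, -5)
T2 scale by (-1, -3): (-4, -5) → (4, 15)
T3 rotate counter-clockwise with cos θ = 12/13, sin θ = 5/13: (4, 15) → (-27/13, 200/13)

T(p) = (-27/13, 200/13)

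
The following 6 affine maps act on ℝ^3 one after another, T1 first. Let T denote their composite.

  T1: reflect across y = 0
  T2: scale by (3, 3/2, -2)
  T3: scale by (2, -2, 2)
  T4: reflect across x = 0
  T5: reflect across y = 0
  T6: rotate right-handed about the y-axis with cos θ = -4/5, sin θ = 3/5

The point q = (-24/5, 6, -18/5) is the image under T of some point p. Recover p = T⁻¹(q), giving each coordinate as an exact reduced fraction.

T1 = [1 0 0 0; 0 -1 0 0; 0 0 1 0; 0 0 0 1]
T2·T1 = [3 0 0 0; 0 -3/2 0 0; 0 0 -2 0; 0 0 0 1]
T3·…·T1 = [6 0 0 0; 0 3 0 0; 0 0 -4 0; 0 0 0 1]
T4·…·T1 = [-6 0 0 0; 0 3 0 0; 0 0 -4 0; 0 0 0 1]
T5·…·T1 = [-6 0 0 0; 0 -3 0 0; 0 0 -4 0; 0 0 0 1]
T6·…·T1 = [24/5 0 -12/5 0; 0 -3 0 0; 18/5 0 16/5 0; 0 0 0 1]
det M = -72; M⁻¹ = [2/15 0 1/10 0; 0 -1/3 0 0; -3/20 0 1/5 0; 0 0 0 1]
M⁻¹ · (-24/5, 6, -18/5)ᵀ = (-1, -2, 0)ᵀ

p = (-1, -2, 0)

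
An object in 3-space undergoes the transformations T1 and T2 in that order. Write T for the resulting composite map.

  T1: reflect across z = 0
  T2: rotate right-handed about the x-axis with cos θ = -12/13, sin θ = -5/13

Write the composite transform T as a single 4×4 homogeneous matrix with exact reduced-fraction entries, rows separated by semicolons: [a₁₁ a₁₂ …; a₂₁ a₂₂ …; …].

T = [1 0 0 0; 0 -12/13 -5/13 0; 0 -5/13 12/13 0; 0 0 0 1]

T1 = [1 0 0 0; 0 1 0 0; 0 0 -1 0; 0 0 0 1]
T2·T1 = [1 0 0 0; 0 -12/13 -5/13 0; 0 -5/13 12/13 0; 0 0 0 1]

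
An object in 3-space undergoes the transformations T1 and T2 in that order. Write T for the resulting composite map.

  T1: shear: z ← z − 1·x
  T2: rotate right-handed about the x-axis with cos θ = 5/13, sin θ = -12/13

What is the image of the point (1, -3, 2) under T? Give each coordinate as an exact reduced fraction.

T1 shear: z ← z − 1·x: (1, -3, 2) → (1, -3, 1)
T2 rotate right-handed about the x-axis with cos θ = 5/13, sin θ = -12/13: (1, -3, 1) → (1, -3/13, 41/13)

T(p) = (1, -3/13, 41/13)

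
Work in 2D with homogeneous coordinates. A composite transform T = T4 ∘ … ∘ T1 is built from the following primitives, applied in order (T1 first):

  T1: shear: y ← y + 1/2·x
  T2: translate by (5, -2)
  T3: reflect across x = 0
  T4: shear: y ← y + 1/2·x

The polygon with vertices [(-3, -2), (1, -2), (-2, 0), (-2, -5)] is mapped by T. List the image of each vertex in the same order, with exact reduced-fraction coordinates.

T1 shear: y ← y + 1/2·x: (-3, -2) → (-3, -7/2); (1, -2) → (1, -3/2); (-2, 0) → (-2, -1); (-2, -5) → (-2, -6)
T2 translate by (5, -2): (-3, -7/2) → (2, -11/2); (1, -3/2) → (6, -7/2); (-2, -1) → (3, -3); (-2, -6) → (3, -8)
T3 reflect across x = 0: (2, -11/2) → (-2, -11/2); (6, -7/2) → (-6, -7/2); (3, -3) → (-3, -3); (3, -8) → (-3, -8)
T4 shear: y ← y + 1/2·x: (-2, -11/2) → (-2, -13/2); (-6, -7/2) → (-6, -13/2); (-3, -3) → (-3, -9/2); (-3, -8) → (-3, -19/2)

image vertices: (-2, -13/2), (-6, -13/2), (-3, -9/2), (-3, -19/2)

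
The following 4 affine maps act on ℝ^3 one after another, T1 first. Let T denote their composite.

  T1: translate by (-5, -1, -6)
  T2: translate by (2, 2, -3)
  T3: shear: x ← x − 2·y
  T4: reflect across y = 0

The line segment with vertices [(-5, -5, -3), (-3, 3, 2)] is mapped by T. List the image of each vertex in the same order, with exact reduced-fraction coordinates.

T1 translate by (-5, -1, -6): (-5, -5, -3) → (-10, -6, -9); (-3, 3, 2) → (-8, 2, -4)
T2 translate by (2, 2, -3): (-10, -6, -9) → (-8, -4, -12); (-8, 2, -4) → (-6, 4, -7)
T3 shear: x ← x − 2·y: (-8, -4, -12) → (0, -4, -12); (-6, 4, -7) → (-14, 4, -7)
T4 reflect across y = 0: (0, -4, -12) → (0, 4, -12); (-14, 4, -7) → (-14, -4, -7)

image vertices: (0, 4, -12), (-14, -4, -7)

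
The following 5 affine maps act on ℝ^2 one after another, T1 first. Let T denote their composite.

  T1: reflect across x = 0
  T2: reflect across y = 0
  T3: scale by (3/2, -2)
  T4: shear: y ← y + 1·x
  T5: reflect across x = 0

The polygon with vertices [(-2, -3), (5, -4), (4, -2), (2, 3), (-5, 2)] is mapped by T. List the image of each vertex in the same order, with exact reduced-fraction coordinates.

T1 reflect across x = 0: (-2, -3) → (2, -3); (5, -4) → (-5, -4); (4, -2) → (-4, -2); (2, 3) → (-2, 3); (-5, 2) → (5, 2)
T2 reflect across y = 0: (2, -3) → (2, 3); (-5, -4) → (-5, 4); (-4, -2) → (-4, 2); (-2, 3) → (-2, -3); (5, 2) → (5, -2)
T3 scale by (3/2, -2): (2, 3) → (3, -6); (-5, 4) → (-15/2, -8); (-4, 2) → (-6, -4); (-2, -3) → (-3, 6); (5, -2) → (15/2, 4)
T4 shear: y ← y + 1·x: (3, -6) → (3, -3); (-15/2, -8) → (-15/2, -31/2); (-6, -4) → (-6, -10); (-3, 6) → (-3, 3); (15/2, 4) → (15/2, 23/2)
T5 reflect across x = 0: (3, -3) → (-3, -3); (-15/2, -31/2) → (15/2, -31/2); (-6, -10) → (6, -10); (-3, 3) → (3, 3); (15/2, 23/2) → (-15/2, 23/2)

image vertices: (-3, -3), (15/2, -31/2), (6, -10), (3, 3), (-15/2, 23/2)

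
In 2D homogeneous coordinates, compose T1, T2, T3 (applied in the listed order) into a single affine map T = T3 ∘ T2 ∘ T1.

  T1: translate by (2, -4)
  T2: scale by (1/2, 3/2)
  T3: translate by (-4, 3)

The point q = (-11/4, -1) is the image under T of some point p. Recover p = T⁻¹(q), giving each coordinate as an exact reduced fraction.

p = (1/2, 4/3)

T1 = [1 0 2; 0 1 -4; 0 0 1]
T2·T1 = [1/2 0 1; 0 3/2 -6; 0 0 1]
T3·…·T1 = [1/2 0 -3; 0 3/2 -3; 0 0 1]
det M = 3/4; M⁻¹ = [2 0 6; 0 2/3 2; 0 0 1]
M⁻¹ · (-11/4, -1)ᵀ = (1/2, 4/3)ᵀ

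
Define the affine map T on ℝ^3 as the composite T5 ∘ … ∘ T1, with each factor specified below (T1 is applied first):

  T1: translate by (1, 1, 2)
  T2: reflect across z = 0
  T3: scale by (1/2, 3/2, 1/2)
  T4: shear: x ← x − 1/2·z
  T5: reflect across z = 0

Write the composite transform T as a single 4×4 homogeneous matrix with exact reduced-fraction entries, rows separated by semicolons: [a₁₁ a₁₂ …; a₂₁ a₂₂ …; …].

T = [1/2 0 1/4 1; 0 3/2 0 3/2; 0 0 1/2 1; 0 0 0 1]

T1 = [1 0 0 1; 0 1 0 1; 0 0 1 2; 0 0 0 1]
T2·T1 = [1 0 0 1; 0 1 0 1; 0 0 -1 -2; 0 0 0 1]
T3·…·T1 = [1/2 0 0 1/2; 0 3/2 0 3/2; 0 0 -1/2 -1; 0 0 0 1]
T4·…·T1 = [1/2 0 1/4 1; 0 3/2 0 3/2; 0 0 -1/2 -1; 0 0 0 1]
T5·…·T1 = [1/2 0 1/4 1; 0 3/2 0 3/2; 0 0 1/2 1; 0 0 0 1]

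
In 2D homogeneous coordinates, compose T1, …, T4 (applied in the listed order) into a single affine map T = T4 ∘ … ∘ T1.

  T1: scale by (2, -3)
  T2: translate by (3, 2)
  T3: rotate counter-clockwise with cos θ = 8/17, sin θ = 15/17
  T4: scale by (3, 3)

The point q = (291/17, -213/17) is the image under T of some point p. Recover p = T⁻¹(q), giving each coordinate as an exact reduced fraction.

T1 = [2 0 0; 0 -3 0; 0 0 1]
T2·T1 = [2 0 3; 0 -3 2; 0 0 1]
T3·…·T1 = [16/17 45/17 -6/17; 30/17 -24/17 61/17; 0 0 1]
T4·…·T1 = [48/17 135/17 -18/17; 90/17 -72/17 183/17; 0 0 1]
det M = -54; M⁻¹ = [4/51 5/34 -3/2; 5/51 -8/153 2/3; 0 0 1]
M⁻¹ · (291/17, -213/17)ᵀ = (-2, 3)ᵀ

p = (-2, 3)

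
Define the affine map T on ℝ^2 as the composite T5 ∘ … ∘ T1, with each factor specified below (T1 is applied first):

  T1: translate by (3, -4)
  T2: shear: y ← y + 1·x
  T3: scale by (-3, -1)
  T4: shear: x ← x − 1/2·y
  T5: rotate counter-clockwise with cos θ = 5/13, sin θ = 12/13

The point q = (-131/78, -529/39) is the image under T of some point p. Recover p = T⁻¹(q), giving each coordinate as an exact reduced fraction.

T1 = [1 0 3; 0 1 -4; 0 0 1]
T2·T1 = [1 0 3; 1 1 -1; 0 0 1]
T3·…·T1 = [-3 0 -9; -1 -1 1; 0 0 1]
T4·…·T1 = [-5/2 1/2 -19/2; -1 -1 1; 0 0 1]
T5·…·T1 = [-1/26 29/26 -119/26; -35/13 1/13 -109/13; 0 0 1]
det M = 3; M⁻¹ = [1/39 -29/78 -3; 35/39 -1/78 4; 0 0 1]
M⁻¹ · (-131/78, -529/39)ᵀ = (2, 8/3)ᵀ

p = (2, 8/3)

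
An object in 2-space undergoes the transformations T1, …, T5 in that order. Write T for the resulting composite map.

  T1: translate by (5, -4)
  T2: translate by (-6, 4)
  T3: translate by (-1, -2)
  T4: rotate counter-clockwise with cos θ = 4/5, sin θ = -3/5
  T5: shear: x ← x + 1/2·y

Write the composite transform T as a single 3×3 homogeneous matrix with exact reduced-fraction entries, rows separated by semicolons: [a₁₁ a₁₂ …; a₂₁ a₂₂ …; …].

T = [1/2 1 -3; -3/5 4/5 -2/5; 0 0 1]

T1 = [1 0 5; 0 1 -4; 0 0 1]
T2·T1 = [1 0 -1; 0 1 0; 0 0 1]
T3·…·T1 = [1 0 -2; 0 1 -2; 0 0 1]
T4·…·T1 = [4/5 3/5 -14/5; -3/5 4/5 -2/5; 0 0 1]
T5·…·T1 = [1/2 1 -3; -3/5 4/5 -2/5; 0 0 1]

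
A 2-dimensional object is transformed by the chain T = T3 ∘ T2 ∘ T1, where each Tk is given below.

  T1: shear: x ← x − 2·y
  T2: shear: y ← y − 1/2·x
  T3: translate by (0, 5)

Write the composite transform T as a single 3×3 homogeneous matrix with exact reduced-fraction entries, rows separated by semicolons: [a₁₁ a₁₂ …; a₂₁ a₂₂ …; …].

T = [1 -2 0; -1/2 2 5; 0 0 1]

T1 = [1 -2 0; 0 1 0; 0 0 1]
T2·T1 = [1 -2 0; -1/2 2 0; 0 0 1]
T3·…·T1 = [1 -2 0; -1/2 2 5; 0 0 1]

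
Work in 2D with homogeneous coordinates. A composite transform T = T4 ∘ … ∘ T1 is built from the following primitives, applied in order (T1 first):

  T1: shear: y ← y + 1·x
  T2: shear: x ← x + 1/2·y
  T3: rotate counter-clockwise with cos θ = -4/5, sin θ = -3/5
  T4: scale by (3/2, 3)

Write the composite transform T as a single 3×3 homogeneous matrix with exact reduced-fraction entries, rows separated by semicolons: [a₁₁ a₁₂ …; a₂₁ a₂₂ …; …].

T1 = [1 0 0; 1 1 0; 0 0 1]
T2·T1 = [3/2 1/2 0; 1 1 0; 0 0 1]
T3·…·T1 = [-3/5 1/5 0; -17/10 -11/10 0; 0 0 1]
T4·…·T1 = [-9/10 3/10 0; -51/10 -33/10 0; 0 0 1]

T = [-9/10 3/10 0; -51/10 -33/10 0; 0 0 1]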